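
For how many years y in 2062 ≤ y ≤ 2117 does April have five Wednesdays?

17

April has 30 days; it has five Wednesdays when Wednesday falls among the first (month-length − 28) days — i.e. when April 1 is one of Wednesday/Tuesday.
April 1 by year: 2062:Sat 2063:Sun 2064:Tue✓ 2065:Wed✓ 2066:Thu 2067:Fri 2068:Sun 2069:Mon 2070:Tue✓ 2071:Wed✓ 2072:Fri 2073:Sat 2074:Sun 2075:Mon 2076:Wed✓ …(26 more)… 2103:Sun 2104:Tue✓ 2105:Wed✓ 2106:Thu 2107:Fri 2108:Sun 2109:Mon 2110:Tue✓ 2111:Wed✓ 2112:Fri 2113:Sat 2114:Sun 2115:Mon 2116:Wed✓ 2117:Thu
Years with five Wednesdays: 2064, 2065, 2070, 2071, 2076, 2081, 2082, 2087, 2092, 2093, 2098, 2099, 2104, 2105, 2110, 2111, 2116 → 17.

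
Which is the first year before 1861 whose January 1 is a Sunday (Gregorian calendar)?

1860

Jan 1 advances by 2 weekdays after a leap year and by 1 after a common year.
1861: Jan 1 is Tuesday.
1860: Sunday (leap)
1860 begins on a Sunday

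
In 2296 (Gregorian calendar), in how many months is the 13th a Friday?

Check the 13th of each month of 2296: Jan 13: Mon, Feb 13: Thu, Mar 13: Fri, Apr 13: Mon, May 13: Wed, Jun 13: Sat, Jul 13: Mon, Aug 13: Thu, Sep 13: Sun, Oct 13: Tue, Nov 13: Fri, Dec 13: Sun.
Friday occurs in March, November — 2 months.

2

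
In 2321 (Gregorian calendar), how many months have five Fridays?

A month of length L has five Fridays iff its first Friday is on day ≤ L−28 (so day 1–3 in a 31-day month, 1–2 in a 30-day month, day 1 in a leap February).
Checking each month of 2321: Jan starts Sat (31d); Feb starts Tue (28d); Mar starts Tue (31d); Apr starts Fri (30d) ✓; May starts Sun (31d); Jun starts Wed (30d); Jul starts Fri (31d) ✓; Aug starts Mon (31d); Sep starts Thu (30d) ✓; Oct starts Sat (31d); Nov starts Tue (30d); Dec starts Thu (31d) ✓.
Five-Friday months: April, July, September, December → 4.

4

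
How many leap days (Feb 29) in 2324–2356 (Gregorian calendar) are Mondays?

1

Leap years in 2324–2356: 9 of them.
Feb 29 weekday advances by 5 (mod 7) from one leap year to the next four years later (or differs when a century non-leap intervenes).
Leap-day weekdays: 2324:Fri 2328:Wed 2332:Mon✓ 2336:Sat 2340:Thu 2344:Tue 2348:Sun 2352:Fri 2356:Wed
Monday: 2332 → 1.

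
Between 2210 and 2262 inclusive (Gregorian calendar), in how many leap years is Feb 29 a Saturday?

Leap years in 2210–2262: 13 of them.
Feb 29 weekday advances by 5 (mod 7) from one leap year to the next four years later (or differs when a century non-leap intervenes).
Leap-day weekdays: 2212:Sat✓ 2216:Thu 2220:Tue 2224:Sun 2228:Fri 2232:Wed 2236:Mon 2240:Sat✓ 2244:Thu 2248:Tue 2252:Sun 2256:Fri 2260:Wed
Saturday: 2212, 2240 → 2.

2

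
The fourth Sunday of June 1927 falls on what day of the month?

June 1, 1927 is a Wednesday, so the first Sunday is the 5th.
The fourth Sunday is 5 + 21 = 26.

26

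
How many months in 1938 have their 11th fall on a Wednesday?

Check the 11th of each month of 1938: Jan 11: Tue, Feb 11: Fri, Mar 11: Fri, Apr 11: Mon, May 11: Wed, Jun 11: Sat, Jul 11: Mon, Aug 11: Thu, Sep 11: Sun, Oct 11: Tue, Nov 11: Fri, Dec 11: Sun.
Wednesday occurs in May — 1 month.

1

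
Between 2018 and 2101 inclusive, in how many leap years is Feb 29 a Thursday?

3

Leap years in 2018–2101: 20 of them.
Feb 29 weekday advances by 5 (mod 7) from one leap year to the next four years later (or differs when a century non-leap intervenes).
Leap-day weekdays: 2020:Sat 2024:Thu✓ 2028:Tue 2032:Sun 2036:Fri 2040:Wed 2044:Mon 2048:Sat 2052:Thu✓ 2056:Tue 2060:Sun 2064:Fri 2068:Wed 2072:Mon 2076:Sat 2080:Thu✓ 2084:Tue 2088:Sun 2092:Fri 2096:Wed
Thursday: 2024, 2052, 2080 → 3.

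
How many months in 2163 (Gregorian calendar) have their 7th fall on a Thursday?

2

Check the 7th of each month of 2163: Jan 7: Fri, Feb 7: Mon, Mar 7: Mon, Apr 7: Thu, May 7: Sat, Jun 7: Tue, Jul 7: Thu, Aug 7: Sun, Sep 7: Wed, Oct 7: Fri, Nov 7: Mon, Dec 7: Wed.
Thursday occurs in April, July — 2 months.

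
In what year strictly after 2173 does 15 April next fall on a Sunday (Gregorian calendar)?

2181

From one year to the next, a fixed date's weekday advances by 1, or by 2 when a Feb 29 lies between the two dates.
2173: April 15 is Thursday.
2174: Friday (+1)
2175: Saturday (+1)
2176: Monday (+2)
2177: Tuesday (+1)
2178: Wednesday (+1)
2179: Thursday (+1)
2180: Saturday (+2)
2181: Sunday (+1)
15 April falls on a Sunday in 2181.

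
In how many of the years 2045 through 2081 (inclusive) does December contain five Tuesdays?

16

December has 31 days; it has five Tuesdays when Tuesday falls among the first (month-length − 28) days — i.e. when December 1 is one of Tuesday/Monday/Sunday.
December 1 by year: 2045:Fri 2046:Sat 2047:Sun✓ 2048:Tue✓ 2049:Wed 2050:Thu 2051:Fri 2052:Sun✓ 2053:Mon✓ 2054:Tue✓ 2055:Wed 2056:Fri 2057:Sat 2058:Sun✓ 2059:Mon✓ …(7 more)… 2067:Thu 2068:Sat 2069:Sun✓ 2070:Mon✓ 2071:Tue✓ 2072:Thu 2073:Fri 2074:Sat 2075:Sun✓ 2076:Tue✓ 2077:Wed 2078:Thu 2079:Fri 2080:Sun✓ 2081:Mon✓
Years with five Tuesdays: 2047, 2048, 2052, 2053, 2054, 2058, 2059, 2064, 2065, 2069, 2070, 2071, 2075, 2076, 2080, 2081 → 16.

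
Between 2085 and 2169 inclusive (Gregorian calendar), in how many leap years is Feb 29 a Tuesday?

2

Leap years in 2085–2169: 20 of them.
Feb 29 weekday advances by 5 (mod 7) from one leap year to the next four years later (or differs when a century non-leap intervenes).
Leap-day weekdays: 2088:Sun 2092:Fri 2096:Wed 2104:Fri 2108:Wed 2112:Mon 2116:Sat 2120:Thu 2124:Tue✓ 2128:Sun 2132:Fri 2136:Wed 2140:Mon 2144:Sat 2148:Thu 2152:Tue✓ 2156:Sun 2160:Fri 2164:Wed 2168:Mon
Tuesday: 2124, 2152 → 2.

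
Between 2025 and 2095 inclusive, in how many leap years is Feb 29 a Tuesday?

3

Leap years in 2025–2095: 17 of them.
Feb 29 weekday advances by 5 (mod 7) from one leap year to the next four years later (or differs when a century non-leap intervenes).
Leap-day weekdays: 2028:Tue✓ 2032:Sun 2036:Fri 2040:Wed 2044:Mon 2048:Sat 2052:Thu 2056:Tue✓ 2060:Sun 2064:Fri 2068:Wed 2072:Mon 2076:Sat 2080:Thu 2084:Tue✓ 2088:Sun 2092:Fri
Tuesday: 2028, 2056, 2084 → 3.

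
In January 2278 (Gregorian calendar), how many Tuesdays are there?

January 2278 has 31 days and begins on Tuesday.
The first Tuesday is January 1.
Tuesdays fall on 1, 8, 15, 22, 29 — that's 5.

5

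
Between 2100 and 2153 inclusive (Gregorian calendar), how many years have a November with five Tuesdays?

16

November has 30 days; it has five Tuesdays when Tuesday falls among the first (month-length − 28) days — i.e. when November 1 is one of Tuesday/Monday.
November 1 by year: 2100:Mon✓ 2101:Tue✓ 2102:Wed 2103:Thu 2104:Sat 2105:Sun 2106:Mon✓ 2107:Tue✓ 2108:Thu 2109:Fri 2110:Sat 2111:Sun 2112:Tue✓ 2113:Wed 2114:Thu …(24 more)… 2139:Sun 2140:Tue✓ 2141:Wed 2142:Thu 2143:Fri 2144:Sun 2145:Mon✓ 2146:Tue✓ 2147:Wed 2148:Fri 2149:Sat 2150:Sun 2151:Mon✓ 2152:Wed 2153:Thu
Years with five Tuesdays: 2100, 2101, 2106, 2107, 2112, 2117, 2118, 2123, 2128, 2129, 2134, 2135, 2140, 2145, 2146, 2151 → 16.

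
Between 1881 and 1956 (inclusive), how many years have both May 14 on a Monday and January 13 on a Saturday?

Check each year's weekday for May 14 and January 13:
  1881: Sat/Thu  1882: Sun/Fri  1883: Mon/Sat ✓  1884: Wed/Sun  1885: Thu/Tue  1886: Fri/Wed  1887: Sat/Thu  1888: Mon/Fri  1889: Tue/Sun  1890: Wed/Mon  1891: Thu/Tue  1892: Sat/Wed  1893: Sun/Fri  1894: Mon/Sat ✓  …(48 more)…  1943: Fri/Wed  1944: Sun/Thu  1945: Mon/Sat ✓  1946: Tue/Sun  1947: Wed/Mon  1948: Fri/Tue  1949: Sat/Thu  1950: Sun/Fri  1951: Mon/Sat ✓  1952: Wed/Sun  1953: Thu/Tue  1954: Fri/Wed  1955: Sat/Thu  1956: Mon/Fri
Both conditions hold in: 1883, 1894, 1900, 1906, 1917, 1923, 1934, 1945, 1951 — 9.

9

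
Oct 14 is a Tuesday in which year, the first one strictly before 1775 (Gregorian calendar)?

1766

From one year to the next, a fixed date's weekday advances by 1, or by 2 when a Feb 29 lies between the two dates.
1775: October 14 is Saturday.
1774: Friday (−1)
1773: Thursday (−1)
1772: Wednesday (−1)
1771: Monday (−2)
1770: Sunday (−1)
1769: Saturday (−1)
1768: Friday (−1)
1767: Wednesday (−2)
1766: Tuesday (−1)
Oct 14 falls on a Tuesday in 1766.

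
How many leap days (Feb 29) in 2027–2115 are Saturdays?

2

Leap years in 2027–2115: 21 of them.
Feb 29 weekday advances by 5 (mod 7) from one leap year to the next four years later (or differs when a century non-leap intervenes).
Leap-day weekdays: 2028:Tue 2032:Sun 2036:Fri 2040:Wed 2044:Mon 2048:Sat✓ 2052:Thu 2056:Tue 2060:Sun 2064:Fri 2068:Wed 2072:Mon 2076:Sat✓ 2080:Thu 2084:Tue 2088:Sun 2092:Fri 2096:Wed 2104:Fri 2108:Wed 2112:Mon
Saturday: 2048, 2076 → 2.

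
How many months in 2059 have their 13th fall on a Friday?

1

Check the 13th of each month of 2059: Jan 13: Mon, Feb 13: Thu, Mar 13: Thu, Apr 13: Sun, May 13: Tue, Jun 13: Fri, Jul 13: Sun, Aug 13: Wed, Sep 13: Sat, Oct 13: Mon, Nov 13: Thu, Dec 13: Sat.
Friday occurs in June — 1 month.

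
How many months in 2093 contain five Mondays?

A month of length L has five Mondays iff its first Monday is on day ≤ L−28 (so day 1–3 in a 31-day month, 1–2 in a 30-day month, day 1 in a leap February).
Checking each month of 2093: Jan starts Thu (31d); Feb starts Sun (28d); Mar starts Sun (31d) ✓; Apr starts Wed (30d); May starts Fri (31d); Jun starts Mon (30d) ✓; Jul starts Wed (31d); Aug starts Sat (31d) ✓; Sep starts Tue (30d); Oct starts Thu (31d); Nov starts Sun (30d) ✓; Dec starts Tue (31d).
Five-Monday months: March, June, August, November → 4.

4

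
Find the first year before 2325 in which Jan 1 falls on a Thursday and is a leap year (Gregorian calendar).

2320

Jan 1 advances by 2 weekdays after a leap year and by 1 after a common year.
2325: Jan 1 is Thursday.
2324: Tuesday (leap)
2323: Monday
2322: Sunday
2321: Saturday
2320: Thursday (leap)
2320 begins on a Thursday and is a leap year.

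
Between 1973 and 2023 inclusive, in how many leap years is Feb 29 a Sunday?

2

Leap years in 1973–2023: 12 of them.
Feb 29 weekday advances by 5 (mod 7) from one leap year to the next four years later (or differs when a century non-leap intervenes).
Leap-day weekdays: 1976:Sun✓ 1980:Fri 1984:Wed 1988:Mon 1992:Sat 1996:Thu 2000:Tue 2004:Sun✓ 2008:Fri 2012:Wed 2016:Mon 2020:Sat
Sunday: 1976, 2004 → 2.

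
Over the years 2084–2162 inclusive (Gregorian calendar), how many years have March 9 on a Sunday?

Track March 9's weekday year by year (advancing +1, or +2 across a Feb 29):
  2084: Thu  2085: Fri (+1)  2086: Sat (+1)  2087: Sun (+1) ✓  2088: Tue (+2)
  2089: Wed (+1)  2090: Thu (+1)  2091: Fri (+1)  2092: Sun (+2) ✓  2093: Mon (+1)
  2094: Tue (+1)  2095: Wed (+1)  2096: Fri (+2)  2097: Sat (+1)  … (51 more years) …
  2149: Sun (+1) ✓  2150: Mon (+1)  2151: Tue (+1)  2152: Thu (+2)  2153: Fri (+1)
  2154: Sat (+1)  2155: Sun (+1) ✓  2156: Tue (+2)  2157: Wed (+1)  2158: Thu (+1)
  2159: Fri (+1)  2160: Sun (+2) ✓  2161: Mon (+1)  2162: Tue (+1)
Sunday years: 2087, 2092, 2098, 2104, 2110, 2121, 2127, 2132, 2138, 2149, 2155, 2160 — 12 in total.

12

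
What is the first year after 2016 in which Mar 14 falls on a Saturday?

2020

From one year to the next, a fixed date's weekday advances by 1, or by 2 when a Feb 29 lies between the two dates.
2016: March 14 is Monday.
2017: Tuesday (+1)
2018: Wednesday (+1)
2019: Thursday (+1)
2020: Saturday (+2)
Mar 14 falls on a Saturday in 2020.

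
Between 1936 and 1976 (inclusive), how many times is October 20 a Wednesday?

7

Track October 20's weekday year by year (advancing +1, or +2 across a Feb 29):
  1936: Tue  1937: Wed (+1) ✓  1938: Thu (+1)  1939: Fri (+1)  1940: Sun (+2)
  1941: Mon (+1)  1942: Tue (+1)  1943: Wed (+1) ✓  1944: Fri (+2)  1945: Sat (+1)
  1946: Sun (+1)  1947: Mon (+1)  1948: Wed (+2) ✓  1949: Thu (+1)  … (13 more years) …
  1963: Sun (+1)  1964: Tue (+2)  1965: Wed (+1) ✓  1966: Thu (+1)  1967: Fri (+1)
  1968: Sun (+2)  1969: Mon (+1)  1970: Tue (+1)  1971: Wed (+1) ✓  1972: Fri (+2)
  1973: Sat (+1)  1974: Sun (+1)  1975: Mon (+1)  1976: Wed (+2) ✓
Wednesday years: 1937, 1943, 1948, 1954, 1965, 1971, 1976 — 7 in total.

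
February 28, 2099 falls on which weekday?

January 1, 2099 is a Thursday.
February 28 is day 59 of the year, i.e. 58 days after Jan 1.
58 mod 7 = 2, so advance 2 weekdays from Thursday: Saturday.

Saturday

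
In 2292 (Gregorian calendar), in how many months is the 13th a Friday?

1

Check the 13th of each month of 2292: Jan 13: Wed, Feb 13: Sat, Mar 13: Sun, Apr 13: Wed, May 13: Fri, Jun 13: Mon, Jul 13: Wed, Aug 13: Sat, Sep 13: Tue, Oct 13: Thu, Nov 13: Sun, Dec 13: Tue.
Friday occurs in May — 1 month.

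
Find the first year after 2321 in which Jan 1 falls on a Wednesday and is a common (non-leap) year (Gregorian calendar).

2330

Jan 1 advances by 2 weekdays after a leap year and by 1 after a common year.
2321: Jan 1 is Saturday.
2322: Sunday
2323: Monday
2324: Tuesday (leap)
2325: Thursday
2326: Friday
2327: Saturday
2328: Sunday (leap)
2329: Tuesday
2330: Wednesday
2330 begins on a Wednesday and is a common year.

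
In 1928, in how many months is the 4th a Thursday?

1

Check the 4th of each month of 1928: Jan 4: Wed, Feb 4: Sat, Mar 4: Sun, Apr 4: Wed, May 4: Fri, Jun 4: Mon, Jul 4: Wed, Aug 4: Sat, Sep 4: Tue, Oct 4: Thu, Nov 4: Sun, Dec 4: Tue.
Thursday occurs in October — 1 month.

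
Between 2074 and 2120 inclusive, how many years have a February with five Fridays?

February has 28 days (29 in leap years); it has five Fridays when Friday falls among the first (month-length − 28) days — i.e. when February 1 is Friday in a leap year (never in a common year).
February 1 by year: 2074:Thu 2075:Fri 2076:Sat 2077:Mon 2078:Tue 2079:Wed 2080:Thu 2081:Sat 2082:Sun 2083:Mon 2084:Tue 2085:Thu 2086:Fri 2087:Sat 2088:Sun …(17 more)… 2106:Mon 2107:Tue 2108:Wed 2109:Fri 2110:Sat 2111:Sun 2112:Mon 2113:Wed 2114:Thu 2115:Fri 2116:Sat 2117:Mon 2118:Tue 2119:Wed 2120:Thu
Years with five Fridays: 2092, 2104 → 2.

2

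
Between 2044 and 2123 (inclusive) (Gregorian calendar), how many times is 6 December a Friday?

Track 6 December's weekday year by year (advancing +1, or +2 across a Feb 29):
  2044: Tue  2045: Wed (+1)  2046: Thu (+1)  2047: Fri (+1) ✓  2048: Sun (+2)
  2049: Mon (+1)  2050: Tue (+1)  2051: Wed (+1)  2052: Fri (+2) ✓  2053: Sat (+1)
  2054: Sun (+1)  2055: Mon (+1)  2056: Wed (+2)  2057: Thu (+1)  … (52 more years) …
  2110: Sat (+1)  2111: Sun (+1)  2112: Tue (+2)  2113: Wed (+1)  2114: Thu (+1)
  2115: Fri (+1) ✓  2116: Sun (+2)  2117: Mon (+1)  2118: Tue (+1)  2119: Wed (+1)
  2120: Fri (+2) ✓  2121: Sat (+1)  2122: Sun (+1)  2123: Mon (+1)
Friday years: 2047, 2052, 2058, 2069, 2075, 2080, 2086, 2097, 2109, 2115, 2120 — 11 in total.

11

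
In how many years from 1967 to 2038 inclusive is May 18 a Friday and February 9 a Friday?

8

Check each year's weekday for May 18 and February 9:
  1967: Thu/Thu  1968: Sat/Fri  1969: Sun/Sun  1970: Mon/Mon  1971: Tue/Tue  1972: Thu/Wed  1973: Fri/Fri ✓  1974: Sat/Sat  1975: Sun/Sun  1976: Tue/Mon  1977: Wed/Wed  1978: Thu/Thu  1979: Fri/Fri ✓  1980: Sun/Sat  …(44 more)…  2025: Sun/Sun  2026: Mon/Mon  2027: Tue/Tue  2028: Thu/Wed  2029: Fri/Fri ✓  2030: Sat/Sat  2031: Sun/Sun  2032: Tue/Mon  2033: Wed/Wed  2034: Thu/Thu  2035: Fri/Fri ✓  2036: Sun/Sat  2037: Mon/Mon  2038: Tue/Tue
Both conditions hold in: 1973, 1979, 1990, 2001, 2007, 2018, 2029, 2035 — 8.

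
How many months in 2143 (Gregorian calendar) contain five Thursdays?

A month of length L has five Thursdays iff its first Thursday is on day ≤ L−28 (so day 1–3 in a 31-day month, 1–2 in a 30-day month, day 1 in a leap February).
Checking each month of 2143: Jan starts Tue (31d) ✓; Feb starts Fri (28d); Mar starts Fri (31d); Apr starts Mon (30d); May starts Wed (31d) ✓; Jun starts Sat (30d); Jul starts Mon (31d); Aug starts Thu (31d) ✓; Sep starts Sun (30d); Oct starts Tue (31d) ✓; Nov starts Fri (30d); Dec starts Sun (31d).
Five-Thursday months: January, May, August, October → 4.

4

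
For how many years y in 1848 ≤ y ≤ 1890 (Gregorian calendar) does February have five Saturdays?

1

February has 28 days (29 in leap years); it has five Saturdays when Saturday falls among the first (month-length − 28) days — i.e. when February 1 is Saturday in a leap year (never in a common year).
February 1 by year: 1848:Tue 1849:Thu 1850:Fri 1851:Sat 1852:Sun 1853:Tue 1854:Wed 1855:Thu 1856:Fri 1857:Sun 1858:Mon 1859:Tue 1860:Wed 1861:Fri 1862:Sat …(13 more)… 1876:Tue 1877:Thu 1878:Fri 1879:Sat 1880:Sun 1881:Tue 1882:Wed 1883:Thu 1884:Fri 1885:Sun 1886:Mon 1887:Tue 1888:Wed 1889:Fri 1890:Sat
Years with five Saturdays: 1868 → 1.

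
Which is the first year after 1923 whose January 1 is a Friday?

1926

Jan 1 advances by 2 weekdays after a leap year and by 1 after a common year.
1923: Jan 1 is Monday.
1924: Tuesday (leap)
1925: Thursday
1926: Friday
1926 begins on a Friday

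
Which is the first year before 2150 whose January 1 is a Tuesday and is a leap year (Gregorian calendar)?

2132

Jan 1 advances by 2 weekdays after a leap year and by 1 after a common year.
2150: Jan 1 is Thursday.
2149: Wednesday
2148: Monday (leap)
2147: Sunday
2146: Saturday
2145: Friday
2144: Wednesday (leap)
2143: Tuesday
2142: Monday
2141: Sunday
2140: Friday (leap)
2139: Thursday
2138: Wednesday
2137: Tuesday
2136: Sunday (leap)
2135: Saturday
2134: Friday
2133: Thursday
2132: Tuesday (leap)
2132 begins on a Tuesday and is a leap year.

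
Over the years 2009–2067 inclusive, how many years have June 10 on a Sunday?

8

Track June 10's weekday year by year (advancing +1, or +2 across a Feb 29):
  2009: Wed  2010: Thu (+1)  2011: Fri (+1)  2012: Sun (+2) ✓  2013: Mon (+1)
  2014: Tue (+1)  2015: Wed (+1)  2016: Fri (+2)  2017: Sat (+1)  2018: Sun (+1) ✓
  2019: Mon (+1)  2020: Wed (+2)  2021: Thu (+1)  2022: Fri (+1)  … (31 more years) …
  2054: Wed (+1)  2055: Thu (+1)  2056: Sat (+2)  2057: Sun (+1) ✓  2058: Mon (+1)
  2059: Tue (+1)  2060: Thu (+2)  2061: Fri (+1)  2062: Sat (+1)  2063: Sun (+1) ✓
  2064: Tue (+2)  2065: Wed (+1)  2066: Thu (+1)  2067: Fri (+1)
Sunday years: 2012, 2018, 2029, 2035, 2040, 2046, 2057, 2063 — 8 in total.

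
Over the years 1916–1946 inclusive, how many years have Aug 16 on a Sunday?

Track Aug 16's weekday year by year (advancing +1, or +2 across a Feb 29):
  1916: Wed  1917: Thu (+1)  1918: Fri (+1)  1919: Sat (+1)  1920: Mon (+2)
  1921: Tue (+1)  1922: Wed (+1)  1923: Thu (+1)  1924: Sat (+2)  1925: Sun (+1) ✓
  1926: Mon (+1)  1927: Tue (+1)  1928: Thu (+2)  1929: Fri (+1)  … (3 more years) …
  1933: Wed (+1)  1934: Thu (+1)  1935: Fri (+1)  1936: Sun (+2) ✓  1937: Mon (+1)
  1938: Tue (+1)  1939: Wed (+1)  1940: Fri (+2)  1941: Sat (+1)  1942: Sun (+1) ✓
  1943: Mon (+1)  1944: Wed (+2)  1945: Thu (+1)  1946: Fri (+1)
Sunday years: 1925, 1931, 1936, 1942 — 4 in total.

4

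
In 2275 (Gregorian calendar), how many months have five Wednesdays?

4

A month of length L has five Wednesdays iff its first Wednesday is on day ≤ L−28 (so day 1–3 in a 31-day month, 1–2 in a 30-day month, day 1 in a leap February).
Checking each month of 2275: Jan starts Fri (31d); Feb starts Mon (28d); Mar starts Mon (31d) ✓; Apr starts Thu (30d); May starts Sat (31d); Jun starts Tue (30d) ✓; Jul starts Thu (31d); Aug starts Sun (31d); Sep starts Wed (30d) ✓; Oct starts Fri (31d); Nov starts Mon (30d); Dec starts Wed (31d) ✓.
Five-Wednesday months: March, June, September, December → 4.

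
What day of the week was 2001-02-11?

Sunday

January 1, 2001 is a Monday.
February 11 is day 42 of the year, i.e. 41 days after Jan 1.
41 mod 7 = 6, so advance 6 weekdays from Monday: Sunday.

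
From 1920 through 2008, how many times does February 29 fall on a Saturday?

3

Leap years in 1920–2008: 23 of them.
Feb 29 weekday advances by 5 (mod 7) from one leap year to the next four years later (or differs when a century non-leap intervenes).
Leap-day weekdays: 1920:Sun 1924:Fri 1928:Wed 1932:Mon 1936:Sat✓ 1940:Thu 1944:Tue 1948:Sun 1952:Fri 1956:Wed 1960:Mon 1964:Sat✓ 1968:Thu 1972:Tue 1976:Sun 1980:Fri 1984:Wed 1988:Mon 1992:Sat✓ 1996:Thu 2000:Tue 2004:Sun 2008:Fri
Saturday: 1936, 1964, 1992 → 3.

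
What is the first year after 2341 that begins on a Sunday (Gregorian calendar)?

Jan 1 advances by 2 weekdays after a leap year and by 1 after a common year.
2341: Jan 1 is Wednesday.
2342: Thursday
2343: Friday
2344: Saturday (leap)
2345: Monday
2346: Tuesday
2347: Wednesday
2348: Thursday (leap)
2349: Saturday
2350: Sunday
2350 begins on a Sunday

2350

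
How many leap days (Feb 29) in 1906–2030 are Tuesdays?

5

Leap years in 1906–2030: 31 of them.
Feb 29 weekday advances by 5 (mod 7) from one leap year to the next four years later (or differs when a century non-leap intervenes).
Leap-day weekdays: 1908:Sat 1912:Thu 1916:Tue✓ 1920:Sun 1924:Fri 1928:Wed 1932:Mon 1936:Sat 1940:Thu 1944:Tue✓ 1948:Sun 1952:Fri 1956:Wed …(5 more)… 1980:Fri 1984:Wed 1988:Mon 1992:Sat 1996:Thu 2000:Tue✓ 2004:Sun 2008:Fri 2012:Wed 2016:Mon 2020:Sat 2024:Thu 2028:Tue✓
Tuesday: 1916, 1944, 1972, 2000, 2028 → 5.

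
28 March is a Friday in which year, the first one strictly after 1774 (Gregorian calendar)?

From one year to the next, a fixed date's weekday advances by 1, or by 2 when a Feb 29 lies between the two dates.
1774: March 28 is Monday.
1775: Tuesday (+1)
1776: Thursday (+2)
1777: Friday (+1)
28 March falls on a Friday in 1777.

1777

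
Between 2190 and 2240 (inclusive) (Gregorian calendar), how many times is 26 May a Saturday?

Track 26 May's weekday year by year (advancing +1, or +2 across a Feb 29):
  2190: Wed  2191: Thu (+1)  2192: Sat (+2) ✓  2193: Sun (+1)  2194: Mon (+1)
  2195: Tue (+1)  2196: Thu (+2)  2197: Fri (+1)  2198: Sat (+1) ✓  2199: Sun (+1)
  2200: Mon (+1)  2201: Tue (+1)  2202: Wed (+1)  2203: Thu (+1)  … (23 more years) …
  2227: Sat (+1) ✓  2228: Mon (+2)  2229: Tue (+1)  2230: Wed (+1)  2231: Thu (+1)
  2232: Sat (+2) ✓  2233: Sun (+1)  2234: Mon (+1)  2235: Tue (+1)  2236: Thu (+2)
  2237: Fri (+1)  2238: Sat (+1) ✓  2239: Sun (+1)  2240: Tue (+2)
Saturday years: 2192, 2198, 2204, 2210, 2221, 2227, 2232, 2238 — 8 in total.

8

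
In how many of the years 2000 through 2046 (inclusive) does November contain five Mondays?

12

November has 30 days; it has five Mondays when Monday falls among the first (month-length − 28) days — i.e. when November 1 is one of Monday/Sunday.
November 1 by year: 2000:Wed 2001:Thu 2002:Fri 2003:Sat 2004:Mon✓ 2005:Tue 2006:Wed 2007:Thu 2008:Sat 2009:Sun✓ 2010:Mon✓ 2011:Tue 2012:Thu 2013:Fri 2014:Sat …(17 more)… 2032:Mon✓ 2033:Tue 2034:Wed 2035:Thu 2036:Sat 2037:Sun✓ 2038:Mon✓ 2039:Tue 2040:Thu 2041:Fri 2042:Sat 2043:Sun✓ 2044:Tue 2045:Wed 2046:Thu
Years with five Mondays: 2004, 2009, 2010, 2015, 2020, 2021, 2026, 2027, 2032, 2037, 2038, 2043 → 12.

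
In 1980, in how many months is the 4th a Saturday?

1

Check the 4th of each month of 1980: Jan 4: Fri, Feb 4: Mon, Mar 4: Tue, Apr 4: Fri, May 4: Sun, Jun 4: Wed, Jul 4: Fri, Aug 4: Mon, Sep 4: Thu, Oct 4: Sat, Nov 4: Tue, Dec 4: Thu.
Saturday occurs in October — 1 month.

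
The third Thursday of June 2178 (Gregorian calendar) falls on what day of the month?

18

June 1, 2178 is a Monday, so the first Thursday is the 4th.
The third Thursday is 4 + 14 = 18.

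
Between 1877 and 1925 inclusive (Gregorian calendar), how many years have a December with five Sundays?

22

December has 31 days; it has five Sundays when Sunday falls among the first (month-length − 28) days — i.e. when December 1 is one of Sunday/Saturday/Friday.
December 1 by year: 1877:Sat✓ 1878:Sun✓ 1879:Mon 1880:Wed 1881:Thu 1882:Fri✓ 1883:Sat✓ 1884:Mon 1885:Tue 1886:Wed 1887:Thu 1888:Sat✓ 1889:Sun✓ 1890:Mon 1891:Tue …(19 more)… 1911:Fri✓ 1912:Sun✓ 1913:Mon 1914:Tue 1915:Wed 1916:Fri✓ 1917:Sat✓ 1918:Sun✓ 1919:Mon 1920:Wed 1921:Thu 1922:Fri✓ 1923:Sat✓ 1924:Mon 1925:Tue
Years with five Sundays: 1877, 1878, 1882, 1883, 1888, 1889, 1893, 1894, 1895, 1899, 1900, 1901, 1905, 1906, 1907, 1911, 1912, 1916, 1917, 1918, 1922, 1923 → 22.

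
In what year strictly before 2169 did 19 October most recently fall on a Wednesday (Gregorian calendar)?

From one year to the next, a fixed date's weekday advances by 1, or by 2 when a Feb 29 lies between the two dates.
2169: October 19 is Thursday.
2168: Wednesday (−1)
19 October falls on a Wednesday in 2168.

2168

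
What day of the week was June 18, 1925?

Thursday

January 1, 1925 is a Thursday.
June 18 is day 169 of the year, i.e. 168 days after Jan 1.
168 mod 7 = 0, so advance 0 weekdays from Thursday: Thursday.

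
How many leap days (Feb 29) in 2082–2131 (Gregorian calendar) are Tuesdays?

Leap years in 2082–2131: 11 of them.
Feb 29 weekday advances by 5 (mod 7) from one leap year to the next four years later (or differs when a century non-leap intervenes).
Leap-day weekdays: 2084:Tue✓ 2088:Sun 2092:Fri 2096:Wed 2104:Fri 2108:Wed 2112:Mon 2116:Sat 2120:Thu 2124:Tue✓ 2128:Sun
Tuesday: 2084, 2124 → 2.

2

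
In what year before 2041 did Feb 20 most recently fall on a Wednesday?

2036

From one year to the next, a fixed date's weekday advances by 1, or by 2 when a Feb 29 lies between the two dates.
2041: February 20 is Wednesday.
2040: Monday (−2)
2039: Sunday (−1)
2038: Saturday (−1)
2037: Friday (−1)
2036: Wednesday (−2)
Feb 20 falls on a Wednesday in 2036.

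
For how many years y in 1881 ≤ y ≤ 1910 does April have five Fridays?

April has 30 days; it has five Fridays when Friday falls among the first (month-length − 28) days — i.e. when April 1 is one of Friday/Thursday.
April 1 by year: 1881:Fri✓ 1882:Sat 1883:Sun 1884:Tue 1885:Wed 1886:Thu✓ 1887:Fri✓ 1888:Sun 1889:Mon 1890:Tue 1891:Wed 1892:Fri✓ 1893:Sat 1894:Sun 1895:Mon 1896:Wed 1897:Thu✓ 1898:Fri✓ 1899:Sat 1900:Sun 1901:Mon 1902:Tue 1903:Wed 1904:Fri✓ 1905:Sat 1906:Sun 1907:Mon 1908:Wed 1909:Thu✓ 1910:Fri✓
Years with five Fridays: 1881, 1886, 1887, 1892, 1897, 1898, 1904, 1909, 1910 → 9.

9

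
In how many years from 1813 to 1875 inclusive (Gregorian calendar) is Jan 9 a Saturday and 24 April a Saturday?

Check each year's weekday for Jan 9 and 24 April:
  1813: Sat/Sat ✓  1814: Sun/Sun  1815: Mon/Mon  1816: Tue/Wed  1817: Thu/Thu  1818: Fri/Fri  1819: Sat/Sat ✓  1820: Sun/Mon  1821: Tue/Tue  1822: Wed/Wed  1823: Thu/Thu  1824: Fri/Sat  1825: Sun/Sun  1826: Mon/Mon  …(35 more)…  1862: Thu/Thu  1863: Fri/Fri  1864: Sat/Sun  1865: Mon/Mon  1866: Tue/Tue  1867: Wed/Wed  1868: Thu/Fri  1869: Sat/Sat ✓  1870: Sun/Sun  1871: Mon/Mon  1872: Tue/Wed  1873: Thu/Thu  1874: Fri/Fri  1875: Sat/Sat ✓
Both conditions hold in: 1813, 1819, 1830, 1841, 1847, 1858, 1869, 1875 — 8.

8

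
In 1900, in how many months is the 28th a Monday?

1

Check the 28th of each month of 1900: Jan 28: Sun, Feb 28: Wed, Mar 28: Wed, Apr 28: Sat, May 28: Mon, Jun 28: Thu, Jul 28: Sat, Aug 28: Tue, Sep 28: Fri, Oct 28: Sun, Nov 28: Wed, Dec 28: Fri.
Monday occurs in May — 1 month.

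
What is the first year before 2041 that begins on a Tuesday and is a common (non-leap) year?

Jan 1 advances by 2 weekdays after a leap year and by 1 after a common year.
2041: Jan 1 is Tuesday.
2040: Sunday (leap)
2039: Saturday
2038: Friday
2037: Thursday
2036: Tuesday (leap)
2035: Monday
2034: Sunday
2033: Saturday
2032: Thursday (leap)
2031: Wednesday
2030: Tuesday
2030 begins on a Tuesday and is a common year.

2030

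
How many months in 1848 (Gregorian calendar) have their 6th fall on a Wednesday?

Check the 6th of each month of 1848: Jan 6: Thu, Feb 6: Sun, Mar 6: Mon, Apr 6: Thu, May 6: Sat, Jun 6: Tue, Jul 6: Thu, Aug 6: Sun, Sep 6: Wed, Oct 6: Fri, Nov 6: Mon, Dec 6: Wed.
Wednesday occurs in September, December — 2 months.

2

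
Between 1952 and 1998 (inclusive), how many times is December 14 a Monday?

8

Track December 14's weekday year by year (advancing +1, or +2 across a Feb 29):
  1952: Sun  1953: Mon (+1) ✓  1954: Tue (+1)  1955: Wed (+1)  1956: Fri (+2)
  1957: Sat (+1)  1958: Sun (+1)  1959: Mon (+1) ✓  1960: Wed (+2)  1961: Thu (+1)
  1962: Fri (+1)  1963: Sat (+1)  1964: Mon (+2) ✓  1965: Tue (+1)  … (19 more years) …
  1985: Sat (+1)  1986: Sun (+1)  1987: Mon (+1) ✓  1988: Wed (+2)  1989: Thu (+1)
  1990: Fri (+1)  1991: Sat (+1)  1992: Mon (+2) ✓  1993: Tue (+1)  1994: Wed (+1)
  1995: Thu (+1)  1996: Sat (+2)  1997: Sun (+1)  1998: Mon (+1) ✓
Monday years: 1953, 1959, 1964, 1970, 1981, 1987, 1992, 1998 — 8 in total.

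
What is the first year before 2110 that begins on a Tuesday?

Jan 1 advances by 2 weekdays after a leap year and by 1 after a common year.
2110: Jan 1 is Wednesday.
2109: Tuesday
2109 begins on a Tuesday

2109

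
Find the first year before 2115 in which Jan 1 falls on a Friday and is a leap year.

Jan 1 advances by 2 weekdays after a leap year and by 1 after a common year.
2115: Jan 1 is Tuesday.
2114: Monday
2113: Sunday
2112: Friday (leap)
2112 begins on a Friday and is a leap year.

2112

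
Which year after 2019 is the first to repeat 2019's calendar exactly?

2030

Two years share a calendar iff Jan 1 falls on the same weekday and both are leap or both are common. 2019: Jan 1 is Tuesday, common year.
2020: Jan 1 Wednesday, leap
2021: Jan 1 Friday, common
2022: Jan 1 Saturday, common
2023: Jan 1 Sunday, common
2024: Jan 1 Monday, leap
2025: Jan 1 Wednesday, common
2026: Jan 1 Thursday, common
2027: Jan 1 Friday, common
2028: Jan 1 Saturday, leap
2029: Jan 1 Monday, common
2030: Jan 1 Tuesday, common
2030 matches on both conditions.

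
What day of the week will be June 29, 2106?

Tuesday

January 1, 2106 is a Friday.
June 29 is day 180 of the year, i.e. 179 days after Jan 1.
179 mod 7 = 4, so advance 4 weekdays from Friday: Tuesday.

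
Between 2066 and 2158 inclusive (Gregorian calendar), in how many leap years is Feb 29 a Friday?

Leap years in 2066–2158: 22 of them.
Feb 29 weekday advances by 5 (mod 7) from one leap year to the next four years later (or differs when a century non-leap intervenes).
Leap-day weekdays: 2068:Wed 2072:Mon 2076:Sat 2080:Thu 2084:Tue 2088:Sun 2092:Fri✓ 2096:Wed 2104:Fri✓ 2108:Wed 2112:Mon 2116:Sat 2120:Thu 2124:Tue 2128:Sun 2132:Fri✓ 2136:Wed 2140:Mon 2144:Sat 2148:Thu 2152:Tue 2156:Sun
Friday: 2092, 2104, 2132 → 3.

3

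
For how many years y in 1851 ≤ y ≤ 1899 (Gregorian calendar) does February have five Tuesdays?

February has 28 days (29 in leap years); it has five Tuesdays when Tuesday falls among the first (month-length − 28) days — i.e. when February 1 is Tuesday in a leap year (never in a common year).
February 1 by year: 1851:Sat 1852:Sun 1853:Tue 1854:Wed 1855:Thu 1856:Fri 1857:Sun 1858:Mon 1859:Tue 1860:Wed 1861:Fri 1862:Sat 1863:Sun 1864:Mon 1865:Wed …(19 more)… 1885:Sun 1886:Mon 1887:Tue 1888:Wed 1889:Fri 1890:Sat 1891:Sun 1892:Mon 1893:Wed 1894:Thu 1895:Fri 1896:Sat 1897:Mon 1898:Tue 1899:Wed
Years with five Tuesdays: 1876 → 1.

1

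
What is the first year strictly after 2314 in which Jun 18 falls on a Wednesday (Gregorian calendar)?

From one year to the next, a fixed date's weekday advances by 1, or by 2 when a Feb 29 lies between the two dates.
2314: June 18 is Thursday.
2315: Friday (+1)
2316: Sunday (+2)
2317: Monday (+1)
2318: Tuesday (+1)
2319: Wednesday (+1)
Jun 18 falls on a Wednesday in 2319.

2319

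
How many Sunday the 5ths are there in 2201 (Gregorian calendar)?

2

Check the 5th of each month of 2201: Jan 5: Mon, Feb 5: Thu, Mar 5: Thu, Apr 5: Sun, May 5: Tue, Jun 5: Fri, Jul 5: Sun, Aug 5: Wed, Sep 5: Sat, Oct 5: Mon, Nov 5: Thu, Dec 5: Sat.
Sunday occurs in April, July — 2 months.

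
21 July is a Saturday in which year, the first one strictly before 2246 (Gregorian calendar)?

2238

From one year to the next, a fixed date's weekday advances by 1, or by 2 when a Feb 29 lies between the two dates.
2246: July 21 is Tuesday.
2245: Monday (−1)
2244: Sunday (−1)
2243: Friday (−2)
2242: Thursday (−1)
2241: Wednesday (−1)
2240: Tuesday (−1)
2239: Sunday (−2)
2238: Saturday (−1)
21 July falls on a Saturday in 2238.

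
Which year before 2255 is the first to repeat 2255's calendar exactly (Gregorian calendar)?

Two years share a calendar iff Jan 1 falls on the same weekday and both are leap or both are common. 2255: Jan 1 is Monday, common year.
2254: Jan 1 Sunday, common
2253: Jan 1 Saturday, common
2252: Jan 1 Thursday, leap
2251: Jan 1 Wednesday, common
2250: Jan 1 Tuesday, common
2249: Jan 1 Monday, common
2249 matches on both conditions.

2249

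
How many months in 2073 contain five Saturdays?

A month of length L has five Saturdays iff its first Saturday is on day ≤ L−28 (so day 1–3 in a 31-day month, 1–2 in a 30-day month, day 1 in a leap February).
Checking each month of 2073: Jan starts Sun (31d); Feb starts Wed (28d); Mar starts Wed (31d); Apr starts Sat (30d) ✓; May starts Mon (31d); Jun starts Thu (30d); Jul starts Sat (31d) ✓; Aug starts Tue (31d); Sep starts Fri (30d) ✓; Oct starts Sun (31d); Nov starts Wed (30d); Dec starts Fri (31d) ✓.
Five-Saturday months: April, July, September, December → 4.

4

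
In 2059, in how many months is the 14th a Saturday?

1

Check the 14th of each month of 2059: Jan 14: Tue, Feb 14: Fri, Mar 14: Fri, Apr 14: Mon, May 14: Wed, Jun 14: Sat, Jul 14: Mon, Aug 14: Thu, Sep 14: Sun, Oct 14: Tue, Nov 14: Fri, Dec 14: Sun.
Saturday occurs in June — 1 month.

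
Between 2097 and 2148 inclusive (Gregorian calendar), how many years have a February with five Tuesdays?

1

February has 28 days (29 in leap years); it has five Tuesdays when Tuesday falls among the first (month-length − 28) days — i.e. when February 1 is Tuesday in a leap year (never in a common year).
February 1 by year: 2097:Fri 2098:Sat 2099:Sun 2100:Mon 2101:Tue 2102:Wed 2103:Thu 2104:Fri 2105:Sun 2106:Mon 2107:Tue 2108:Wed 2109:Fri 2110:Sat 2111:Sun …(22 more)… 2134:Mon 2135:Tue 2136:Wed 2137:Fri 2138:Sat 2139:Sun 2140:Mon 2141:Wed 2142:Thu 2143:Fri 2144:Sat 2145:Mon 2146:Tue 2147:Wed 2148:Thu
Years with five Tuesdays: 2124 → 1.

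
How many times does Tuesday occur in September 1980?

5

September 1980 has 30 days and begins on Monday.
The first Tuesday is September 2.
Tuesdays fall on 2, 9, 16, 23, 30 — that's 5.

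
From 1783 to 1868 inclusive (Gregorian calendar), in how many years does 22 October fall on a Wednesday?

13

Track 22 October's weekday year by year (advancing +1, or +2 across a Feb 29):
  1783: Wed ✓  1784: Fri (+2)  1785: Sat (+1)  1786: Sun (+1)  1787: Mon (+1)
  1788: Wed (+2) ✓  1789: Thu (+1)  1790: Fri (+1)  1791: Sat (+1)  1792: Mon (+2)
  1793: Tue (+1)  1794: Wed (+1) ✓  1795: Thu (+1)  1796: Sat (+2)  … (58 more years) …
  1855: Mon (+1)  1856: Wed (+2) ✓  1857: Thu (+1)  1858: Fri (+1)  1859: Sat (+1)
  1860: Mon (+2)  1861: Tue (+1)  1862: Wed (+1) ✓  1863: Thu (+1)  1864: Sat (+2)
  1865: Sun (+1)  1866: Mon (+1)  1867: Tue (+1)  1868: Thu (+2)
Wednesday years: 1783, 1788, 1794, 1800, 1806, 1817, 1823, 1828, 1834, 1845, 1851, 1856, 1862 — 13 in total.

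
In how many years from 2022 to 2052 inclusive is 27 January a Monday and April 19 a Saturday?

3

Check each year's weekday for 27 January and April 19:
  2022: Thu/Tue  2023: Fri/Wed  2024: Sat/Fri  2025: Mon/Sat ✓  2026: Tue/Sun  2027: Wed/Mon  2028: Thu/Wed  2029: Sat/Thu  2030: Sun/Fri  2031: Mon/Sat ✓  2032: Tue/Mon  2033: Thu/Tue  2034: Fri/Wed  2035: Sat/Thu  …(3 more)…  2039: Thu/Tue  2040: Fri/Thu  2041: Sun/Fri  2042: Mon/Sat ✓  2043: Tue/Sun  2044: Wed/Tue  2045: Fri/Wed  2046: Sat/Thu  2047: Sun/Fri  2048: Mon/Sun  2049: Wed/Mon  2050: Thu/Tue  2051: Fri/Wed  2052: Sat/Fri
Both conditions hold in: 2025, 2031, 2042 — 3.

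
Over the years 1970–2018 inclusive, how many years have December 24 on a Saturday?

Track December 24's weekday year by year (advancing +1, or +2 across a Feb 29):
  1970: Thu  1971: Fri (+1)  1972: Sun (+2)  1973: Mon (+1)  1974: Tue (+1)
  1975: Wed (+1)  1976: Fri (+2)  1977: Sat (+1) ✓  1978: Sun (+1)  1979: Mon (+1)
  1980: Wed (+2)  1981: Thu (+1)  1982: Fri (+1)  1983: Sat (+1) ✓  … (21 more years) …
  2005: Sat (+1) ✓  2006: Sun (+1)  2007: Mon (+1)  2008: Wed (+2)  2009: Thu (+1)
  2010: Fri (+1)  2011: Sat (+1) ✓  2012: Mon (+2)  2013: Tue (+1)  2014: Wed (+1)
  2015: Thu (+1)  2016: Sat (+2) ✓  2017: Sun (+1)  2018: Mon (+1)
Saturday years: 1977, 1983, 1988, 1994, 2005, 2011, 2016 — 7 in total.

7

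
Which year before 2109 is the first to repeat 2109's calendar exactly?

2097

Two years share a calendar iff Jan 1 falls on the same weekday and both are leap or both are common. 2109: Jan 1 is Tuesday, common year.
2108: Jan 1 Sunday, leap
2107: Jan 1 Saturday, common
2106: Jan 1 Friday, common
2105: Jan 1 Thursday, common
2104: Jan 1 Tuesday, leap
2103: Jan 1 Monday, common
2102: Jan 1 Sunday, common
2101: Jan 1 Saturday, common
2100: Jan 1 Friday, common
2099: Jan 1 Thursday, common
2098: Jan 1 Wednesday, common
2097: Jan 1 Tuesday, common
2097 matches on both conditions.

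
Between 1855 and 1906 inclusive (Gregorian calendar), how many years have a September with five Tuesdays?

15

September has 30 days; it has five Tuesdays when Tuesday falls among the first (month-length − 28) days — i.e. when September 1 is one of Tuesday/Monday.
September 1 by year: 1855:Sat 1856:Mon✓ 1857:Tue✓ 1858:Wed 1859:Thu 1860:Sat 1861:Sun 1862:Mon✓ 1863:Tue✓ 1864:Thu 1865:Fri 1866:Sat 1867:Sun 1868:Tue✓ 1869:Wed …(22 more)… 1892:Thu 1893:Fri 1894:Sat 1895:Sun 1896:Tue✓ 1897:Wed 1898:Thu 1899:Fri 1900:Sat 1901:Sun 1902:Mon✓ 1903:Tue✓ 1904:Thu 1905:Fri 1906:Sat
Years with five Tuesdays: 1856, 1857, 1862, 1863, 1868, 1873, 1874, 1879, 1884, 1885, 1890, 1891, 1896, 1902, 1903 → 15.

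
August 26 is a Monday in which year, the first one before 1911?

1907

From one year to the next, a fixed date's weekday advances by 1, or by 2 when a Feb 29 lies between the two dates.
1911: August 26 is Saturday.
1910: Friday (−1)
1909: Thursday (−1)
1908: Wednesday (−1)
1907: Monday (−2)
August 26 falls on a Monday in 1907.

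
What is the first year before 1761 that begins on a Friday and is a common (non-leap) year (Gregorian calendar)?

Jan 1 advances by 2 weekdays after a leap year and by 1 after a common year.
1761: Jan 1 is Thursday.
1760: Tuesday (leap)
1759: Monday
1758: Sunday
1757: Saturday
1756: Thursday (leap)
1755: Wednesday
1754: Tuesday
1753: Monday
1752: Saturday (leap)
1751: Friday
1751 begins on a Friday and is a common year.

1751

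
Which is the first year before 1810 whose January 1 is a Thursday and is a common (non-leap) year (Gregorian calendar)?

Jan 1 advances by 2 weekdays after a leap year and by 1 after a common year.
1810: Jan 1 is Monday.
1809: Sunday
1808: Friday (leap)
1807: Thursday
1807 begins on a Thursday and is a common year.

1807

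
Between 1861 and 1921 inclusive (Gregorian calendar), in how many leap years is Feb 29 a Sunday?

Leap years in 1861–1921: 14 of them.
Feb 29 weekday advances by 5 (mod 7) from one leap year to the next four years later (or differs when a century non-leap intervenes).
Leap-day weekdays: 1864:Mon 1868:Sat 1872:Thu 1876:Tue 1880:Sun✓ 1884:Fri 1888:Wed 1892:Mon 1896:Sat 1904:Mon 1908:Sat 1912:Thu 1916:Tue 1920:Sun✓
Sunday: 1880, 1920 → 2.

2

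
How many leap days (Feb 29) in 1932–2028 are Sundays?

Leap years in 1932–2028: 25 of them.
Feb 29 weekday advances by 5 (mod 7) from one leap year to the next four years later (or differs when a century non-leap intervenes).
Leap-day weekdays: 1932:Mon 1936:Sat 1940:Thu 1944:Tue 1948:Sun✓ 1952:Fri 1956:Wed 1960:Mon 1964:Sat 1968:Thu 1972:Tue 1976:Sun✓ 1980:Fri 1984:Wed 1988:Mon 1992:Sat 1996:Thu 2000:Tue 2004:Sun✓ 2008:Fri 2012:Wed 2016:Mon 2020:Sat 2024:Thu 2028:Tue
Sunday: 1948, 1976, 2004 → 3.

3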